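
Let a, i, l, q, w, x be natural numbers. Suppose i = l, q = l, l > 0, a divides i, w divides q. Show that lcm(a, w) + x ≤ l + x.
i = l and a divides i, therefore a divides l. From q = l and w divides q, w divides l. a divides l, so lcm(a, w) divides l. Since l > 0, lcm(a, w) ≤ l. Then lcm(a, w) + x ≤ l + x.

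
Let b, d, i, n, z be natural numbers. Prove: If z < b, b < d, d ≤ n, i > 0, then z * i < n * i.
b < d and d ≤ n, thus b < n. Since z < b, z < n. Since i > 0, by multiplying by a positive, z * i < n * i.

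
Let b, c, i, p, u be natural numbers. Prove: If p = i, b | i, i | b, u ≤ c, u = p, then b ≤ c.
Because u = p and p = i, u = i. From i | b and b | i, i = b. u = i, so u = b. u ≤ c, so b ≤ c.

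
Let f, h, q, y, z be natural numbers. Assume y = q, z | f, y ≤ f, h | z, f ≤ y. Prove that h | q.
Since f ≤ y and y ≤ f, f = y. y = q, so f = q. Since z | f, z | q. h | z, so h | q.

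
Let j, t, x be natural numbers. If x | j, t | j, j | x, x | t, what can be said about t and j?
t = j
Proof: Because x | j and j | x, x = j. Since x | t, j | t. Since t | j, t = j.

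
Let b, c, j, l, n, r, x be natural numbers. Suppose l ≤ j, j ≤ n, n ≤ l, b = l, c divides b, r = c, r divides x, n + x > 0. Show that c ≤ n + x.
l ≤ j and j ≤ n, thus l ≤ n. Since n ≤ l, l = n. Since b = l and c divides b, c divides l. From l = n, c divides n. r = c and r divides x, hence c divides x. c divides n, so c divides n + x. n + x > 0, so c ≤ n + x.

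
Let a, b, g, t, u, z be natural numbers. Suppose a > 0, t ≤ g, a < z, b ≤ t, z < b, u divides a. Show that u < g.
u divides a and a > 0, hence u ≤ a. a < z and z < b, hence a < b. u ≤ a, so u < b. b ≤ t and t ≤ g, so b ≤ g. Since u < b, u < g.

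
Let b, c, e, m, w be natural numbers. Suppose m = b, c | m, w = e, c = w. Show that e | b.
c = w and w = e, so c = e. c | m, so e | m. m = b, so e | b.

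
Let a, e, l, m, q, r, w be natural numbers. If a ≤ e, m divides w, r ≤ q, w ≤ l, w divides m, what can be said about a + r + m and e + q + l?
a + r + m ≤ e + q + l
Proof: a ≤ e and r ≤ q, therefore a + r ≤ e + q. w divides m and m divides w, therefore w = m. w ≤ l, so m ≤ l. a + r ≤ e + q, so a + r + m ≤ e + q + l.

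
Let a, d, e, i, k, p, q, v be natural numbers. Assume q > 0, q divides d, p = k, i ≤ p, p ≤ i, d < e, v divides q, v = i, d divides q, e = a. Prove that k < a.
q divides d and d divides q, thus q = d. From i ≤ p and p ≤ i, i = p. p = k, so i = k. v = i and v divides q, therefore i divides q. q > 0, so i ≤ q. i = k, so k ≤ q. q = d, so k ≤ d. Since e = a and d < e, d < a. k ≤ d, so k < a.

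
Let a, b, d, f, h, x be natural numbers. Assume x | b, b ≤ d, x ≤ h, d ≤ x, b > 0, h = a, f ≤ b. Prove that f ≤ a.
x | b and b > 0, so x ≤ b. b ≤ d and d ≤ x, hence b ≤ x. Since x ≤ b, x = b. Since x ≤ h, b ≤ h. f ≤ b, so f ≤ h. h = a, so f ≤ a.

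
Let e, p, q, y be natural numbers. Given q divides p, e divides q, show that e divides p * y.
e divides q and q divides p, hence e divides p. Then e divides p * y.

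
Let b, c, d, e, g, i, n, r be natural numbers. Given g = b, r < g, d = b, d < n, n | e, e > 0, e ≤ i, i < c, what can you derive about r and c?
r < c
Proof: g = b and r < g, therefore r < b. n | e and e > 0, therefore n ≤ e. e ≤ i, so n ≤ i. i < c, so n < c. Since d < n, d < c. d = b, so b < c. r < b, so r < c.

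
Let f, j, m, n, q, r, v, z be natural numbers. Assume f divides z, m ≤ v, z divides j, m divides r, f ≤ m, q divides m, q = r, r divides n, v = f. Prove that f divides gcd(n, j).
q = r and q divides m, so r divides m. Since m divides r, r = m. Because v = f and m ≤ v, m ≤ f. From f ≤ m, m = f. r = m, so r = f. r divides n, so f divides n. f divides z and z divides j, thus f divides j. Since f divides n, f divides gcd(n, j).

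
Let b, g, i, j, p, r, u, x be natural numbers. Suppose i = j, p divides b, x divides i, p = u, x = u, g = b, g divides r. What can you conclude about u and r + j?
u divides r + j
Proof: g = b and g divides r, therefore b divides r. Since p divides b, p divides r. p = u, so u divides r. x = u and x divides i, so u divides i. From i = j, u divides j. Since u divides r, u divides r + j.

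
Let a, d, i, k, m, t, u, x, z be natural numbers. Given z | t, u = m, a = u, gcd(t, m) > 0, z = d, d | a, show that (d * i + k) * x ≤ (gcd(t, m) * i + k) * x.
z = d and z | t, therefore d | t. a = u and u = m, hence a = m. d | a, so d | m. Since d | t, d | gcd(t, m). Since gcd(t, m) > 0, d ≤ gcd(t, m). Then d * i ≤ gcd(t, m) * i. Then d * i + k ≤ gcd(t, m) * i + k. Then (d * i + k) * x ≤ (gcd(t, m) * i + k) * x.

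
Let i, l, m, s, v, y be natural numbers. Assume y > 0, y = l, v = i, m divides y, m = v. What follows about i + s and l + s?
i + s ≤ l + s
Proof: m = v and v = i, so m = i. From m divides y and y > 0, m ≤ y. y = l, so m ≤ l. m = i, so i ≤ l. Then i + s ≤ l + s.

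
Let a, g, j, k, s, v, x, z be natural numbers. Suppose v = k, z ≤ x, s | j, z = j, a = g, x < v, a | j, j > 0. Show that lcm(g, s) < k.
a = g and a | j, thus g | j. Since s | j, lcm(g, s) | j. From j > 0, lcm(g, s) ≤ j. From z = j and z ≤ x, j ≤ x. lcm(g, s) ≤ j, so lcm(g, s) ≤ x. x < v, so lcm(g, s) < v. Since v = k, lcm(g, s) < k.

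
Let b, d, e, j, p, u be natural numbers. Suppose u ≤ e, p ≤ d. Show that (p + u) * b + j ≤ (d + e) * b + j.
p ≤ d and u ≤ e, therefore p + u ≤ d + e. Then (p + u) * b ≤ (d + e) * b. Then (p + u) * b + j ≤ (d + e) * b + j.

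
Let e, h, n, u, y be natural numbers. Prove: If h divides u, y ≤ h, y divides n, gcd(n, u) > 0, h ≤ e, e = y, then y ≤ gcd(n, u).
Since e = y and h ≤ e, h ≤ y. Since y ≤ h, h = y. h divides u, so y divides u. Since y divides n, y divides gcd(n, u). Since gcd(n, u) > 0, y ≤ gcd(n, u).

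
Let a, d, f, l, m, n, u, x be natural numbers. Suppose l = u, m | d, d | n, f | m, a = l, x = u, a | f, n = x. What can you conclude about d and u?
d = u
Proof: a = l and a | f, therefore l | f. Since f | m, l | m. l = u, so u | m. m | d, so u | d. From n = x and d | n, d | x. Since x = u, d | u. u | d, so u = d. Then d = u.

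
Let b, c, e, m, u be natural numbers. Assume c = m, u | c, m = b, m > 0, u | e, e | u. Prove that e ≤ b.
Because u | e and e | u, u = e. Since c = m and u | c, u | m. m > 0, so u ≤ m. u = e, so e ≤ m. m = b, so e ≤ b.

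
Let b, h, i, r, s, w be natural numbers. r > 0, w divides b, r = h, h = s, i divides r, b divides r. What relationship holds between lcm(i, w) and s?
lcm(i, w) ≤ s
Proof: From r = h and h = s, r = s. w divides b and b divides r, so w divides r. i divides r, so lcm(i, w) divides r. From r > 0, lcm(i, w) ≤ r. r = s, so lcm(i, w) ≤ s.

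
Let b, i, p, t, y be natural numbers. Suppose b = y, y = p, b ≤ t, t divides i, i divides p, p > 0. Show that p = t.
From b = y and y = p, b = p. Since b ≤ t, p ≤ t. t divides i and i divides p, thus t divides p. p > 0, so t ≤ p. Since p ≤ t, p = t.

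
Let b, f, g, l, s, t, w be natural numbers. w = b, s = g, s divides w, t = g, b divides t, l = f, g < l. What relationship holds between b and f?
b < f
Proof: s = g and s divides w, thus g divides w. w = b, so g divides b. t = g and b divides t, therefore b divides g. Since g divides b, g = b. Because l = f and g < l, g < f. Since g = b, b < f.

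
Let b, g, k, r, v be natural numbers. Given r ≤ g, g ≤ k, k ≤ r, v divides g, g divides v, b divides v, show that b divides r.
From v divides g and g divides v, v = g. g ≤ k and k ≤ r, thus g ≤ r. r ≤ g, so g = r. Since v = g, v = r. Since b divides v, b divides r.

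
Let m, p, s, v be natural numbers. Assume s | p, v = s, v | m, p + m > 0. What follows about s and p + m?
s ≤ p + m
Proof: Since v = s and v | m, s | m. s | p, so s | p + m. Since p + m > 0, s ≤ p + m.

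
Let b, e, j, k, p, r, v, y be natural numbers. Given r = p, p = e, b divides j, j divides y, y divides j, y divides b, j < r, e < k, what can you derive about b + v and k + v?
b + v < k + v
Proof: y divides j and j divides y, therefore y = j. From y divides b, j divides b. b divides j, so j = b. r = p and p = e, therefore r = e. Since j < r, j < e. e < k, so j < k. Since j = b, b < k. Then b + v < k + v.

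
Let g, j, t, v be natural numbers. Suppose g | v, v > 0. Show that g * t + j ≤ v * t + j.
From g | v and v > 0, g ≤ v. Then g * t ≤ v * t. Then g * t + j ≤ v * t + j.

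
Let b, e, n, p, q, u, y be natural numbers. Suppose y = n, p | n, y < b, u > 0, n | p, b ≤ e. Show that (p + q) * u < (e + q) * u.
Since n | p and p | n, n = p. Since y = n, y = p. Since y < b, p < b. Because b ≤ e, p < e. Then p + q < e + q. Since u > 0, (p + q) * u < (e + q) * u.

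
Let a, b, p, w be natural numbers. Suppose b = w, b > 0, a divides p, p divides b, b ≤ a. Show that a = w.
a divides p and p divides b, therefore a divides b. Since b > 0, a ≤ b. Since b ≤ a, a = b. b = w, so a = w.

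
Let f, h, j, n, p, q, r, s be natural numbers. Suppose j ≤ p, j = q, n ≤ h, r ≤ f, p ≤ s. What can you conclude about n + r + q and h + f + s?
n + r + q ≤ h + f + s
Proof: n ≤ h and r ≤ f, therefore n + r ≤ h + f. j = q and j ≤ p, hence q ≤ p. Since p ≤ s, q ≤ s. Because n + r ≤ h + f, n + r + q ≤ h + f + s.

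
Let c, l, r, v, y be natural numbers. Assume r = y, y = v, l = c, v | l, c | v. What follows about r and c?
r = c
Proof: Since r = y and y = v, r = v. l = c and v | l, thus v | c. c | v, so v = c. Because r = v, r = c.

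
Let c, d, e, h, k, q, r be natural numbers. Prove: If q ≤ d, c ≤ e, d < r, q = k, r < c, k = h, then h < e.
q = k and q ≤ d, therefore k ≤ d. k = h, so h ≤ d. From d < r and r < c, d < c. Since c ≤ e, d < e. Since h ≤ d, h < e.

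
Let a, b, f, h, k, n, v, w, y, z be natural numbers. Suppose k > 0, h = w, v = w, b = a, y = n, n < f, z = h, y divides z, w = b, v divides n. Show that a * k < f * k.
w = b and b = a, thus w = a. z = h and h = w, so z = w. y = n and y divides z, thus n divides z. Since z = w, n divides w. Since v = w and v divides n, w divides n. Since n divides w, n = w. Since n < f, w < f. Since w = a, a < f. Using k > 0 and multiplying by a positive, a * k < f * k.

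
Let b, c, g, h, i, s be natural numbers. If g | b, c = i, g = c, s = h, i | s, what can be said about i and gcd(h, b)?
i | gcd(h, b)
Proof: s = h and i | s, so i | h. g = c and c = i, therefore g = i. g | b, so i | b. From i | h, i | gcd(h, b).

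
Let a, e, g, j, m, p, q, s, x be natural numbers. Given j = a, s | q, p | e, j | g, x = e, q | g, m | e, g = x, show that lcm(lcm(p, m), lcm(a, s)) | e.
Because p | e and m | e, lcm(p, m) | e. g = x and x = e, hence g = e. j = a and j | g, so a | g. Since s | q and q | g, s | g. a | g, so lcm(a, s) | g. Since g = e, lcm(a, s) | e. Since lcm(p, m) | e, lcm(lcm(p, m), lcm(a, s)) | e.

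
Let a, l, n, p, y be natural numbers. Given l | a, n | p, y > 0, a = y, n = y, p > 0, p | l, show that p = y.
Since n = y and n | p, y | p. From p > 0, y ≤ p. From a = y and l | a, l | y. Since p | l, p | y. y > 0, so p ≤ y. Since y ≤ p, y = p. Then p = y.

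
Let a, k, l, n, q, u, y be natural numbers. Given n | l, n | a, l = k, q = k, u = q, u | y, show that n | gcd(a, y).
Since l = k and n | l, n | k. u = q and q = k, thus u = k. Since u | y, k | y. n | k, so n | y. n | a, so n | gcd(a, y).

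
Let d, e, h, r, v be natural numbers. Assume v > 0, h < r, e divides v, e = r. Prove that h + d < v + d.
Since e = r and e divides v, r divides v. Since v > 0, r ≤ v. Since h < r, h < v. Then h + d < v + d.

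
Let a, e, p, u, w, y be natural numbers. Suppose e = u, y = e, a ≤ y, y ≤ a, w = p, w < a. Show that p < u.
Because y = e and e = u, y = u. a ≤ y and y ≤ a, thus a = y. w = p and w < a, therefore p < a. Since a = y, p < y. Because y = u, p < u.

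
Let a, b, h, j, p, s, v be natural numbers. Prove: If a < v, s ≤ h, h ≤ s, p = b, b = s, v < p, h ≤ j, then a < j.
Because s ≤ h and h ≤ s, s = h. From p = b and b = s, p = s. v < p, so v < s. s = h, so v < h. h ≤ j, so v < j. Since a < v, a < j.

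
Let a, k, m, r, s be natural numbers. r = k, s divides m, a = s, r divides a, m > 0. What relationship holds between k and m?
k ≤ m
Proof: Because a = s and r divides a, r divides s. Since r = k, k divides s. s divides m, so k divides m. m > 0, so k ≤ m.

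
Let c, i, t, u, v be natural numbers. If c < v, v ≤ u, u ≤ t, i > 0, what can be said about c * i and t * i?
c * i < t * i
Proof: v ≤ u and u ≤ t, hence v ≤ t. Because c < v, c < t. Since i > 0, by multiplying by a positive, c * i < t * i.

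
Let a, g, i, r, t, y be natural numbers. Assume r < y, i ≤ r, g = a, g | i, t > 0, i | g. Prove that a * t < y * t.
i | g and g | i, therefore i = g. g = a, so i = a. i ≤ r and r < y, therefore i < y. i = a, so a < y. Since t > 0, a * t < y * t.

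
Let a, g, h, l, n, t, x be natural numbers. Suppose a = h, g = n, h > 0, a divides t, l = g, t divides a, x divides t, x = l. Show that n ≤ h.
From x = l and l = g, x = g. g = n, so x = n. t divides a and a divides t, thus t = a. Since x divides t, x divides a. Since a = h, x divides h. Since h > 0, x ≤ h. Because x = n, n ≤ h.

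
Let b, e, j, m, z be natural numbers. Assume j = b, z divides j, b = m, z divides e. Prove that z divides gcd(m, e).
Since j = b and b = m, j = m. Since z divides j, z divides m. Since z divides e, z divides gcd(m, e).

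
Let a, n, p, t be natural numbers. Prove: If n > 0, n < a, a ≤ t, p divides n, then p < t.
Because p divides n and n > 0, p ≤ n. Because n < a and a ≤ t, n < t. Since p ≤ n, p < t.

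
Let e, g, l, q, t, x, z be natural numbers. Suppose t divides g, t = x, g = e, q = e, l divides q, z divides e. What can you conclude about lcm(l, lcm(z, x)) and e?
lcm(l, lcm(z, x)) divides e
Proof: q = e and l divides q, therefore l divides e. g = e and t divides g, so t divides e. Since t = x, x divides e. z divides e, so lcm(z, x) divides e. l divides e, so lcm(l, lcm(z, x)) divides e.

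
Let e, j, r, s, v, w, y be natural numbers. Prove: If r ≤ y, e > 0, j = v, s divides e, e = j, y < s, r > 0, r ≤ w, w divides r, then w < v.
Because w divides r and r > 0, w ≤ r. Since r ≤ w, r = w. r ≤ y and y < s, therefore r < s. r = w, so w < s. e = j and j = v, therefore e = v. s divides e and e > 0, so s ≤ e. Since e = v, s ≤ v. Since w < s, w < v.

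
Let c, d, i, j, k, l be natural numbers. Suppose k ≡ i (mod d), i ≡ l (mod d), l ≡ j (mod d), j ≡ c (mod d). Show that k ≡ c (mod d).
Since k ≡ i (mod d) and i ≡ l (mod d), k ≡ l (mod d). Since l ≡ j (mod d), k ≡ j (mod d). Since j ≡ c (mod d), k ≡ c (mod d).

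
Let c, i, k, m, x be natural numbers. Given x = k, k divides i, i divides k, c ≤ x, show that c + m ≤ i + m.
From k divides i and i divides k, k = i. Since x = k, x = i. Since c ≤ x, c ≤ i. Then c + m ≤ i + m.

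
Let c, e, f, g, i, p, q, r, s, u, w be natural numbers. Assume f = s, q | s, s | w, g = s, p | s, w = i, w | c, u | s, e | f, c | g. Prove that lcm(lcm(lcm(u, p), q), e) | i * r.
g = s and c | g, hence c | s. w | c, so w | s. Since s | w, s = w. w = i, so s = i. u | s and p | s, therefore lcm(u, p) | s. Since q | s, lcm(lcm(u, p), q) | s. f = s and e | f, hence e | s. Since lcm(lcm(u, p), q) | s, lcm(lcm(lcm(u, p), q), e) | s. Since s = i, lcm(lcm(lcm(u, p), q), e) | i. Then lcm(lcm(lcm(u, p), q), e) | i * r.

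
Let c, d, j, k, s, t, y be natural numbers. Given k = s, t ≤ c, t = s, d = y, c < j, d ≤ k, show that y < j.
k = s and d ≤ k, so d ≤ s. Since d = y, y ≤ s. t = s and t ≤ c, so s ≤ c. Since y ≤ s, y ≤ c. c < j, so y < j.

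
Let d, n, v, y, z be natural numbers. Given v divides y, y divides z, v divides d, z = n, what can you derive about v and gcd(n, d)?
v divides gcd(n, d)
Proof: z = n and y divides z, hence y divides n. Since v divides y, v divides n. v divides d, so v divides gcd(n, d).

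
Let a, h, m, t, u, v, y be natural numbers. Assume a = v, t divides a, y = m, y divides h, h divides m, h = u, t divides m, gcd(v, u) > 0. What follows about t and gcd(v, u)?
t ≤ gcd(v, u)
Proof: Since a = v and t divides a, t divides v. y = m and y divides h, hence m divides h. Since h divides m, m = h. Since h = u, m = u. Since t divides m, t divides u. Since t divides v, t divides gcd(v, u). Since gcd(v, u) > 0, t ≤ gcd(v, u).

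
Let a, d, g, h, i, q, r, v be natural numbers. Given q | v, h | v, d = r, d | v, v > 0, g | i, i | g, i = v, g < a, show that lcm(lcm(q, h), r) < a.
Because q | v and h | v, lcm(q, h) | v. Because d = r and d | v, r | v. Since lcm(q, h) | v, lcm(lcm(q, h), r) | v. v > 0, so lcm(lcm(q, h), r) ≤ v. Since g | i and i | g, g = i. Since i = v, g = v. Since g < a, v < a. From lcm(lcm(q, h), r) ≤ v, lcm(lcm(q, h), r) < a.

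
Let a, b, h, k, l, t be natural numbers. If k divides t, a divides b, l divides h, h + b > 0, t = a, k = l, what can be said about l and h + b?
l ≤ h + b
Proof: k = l and k divides t, thus l divides t. t = a, so l divides a. Since a divides b, l divides b. From l divides h, l divides h + b. Since h + b > 0, l ≤ h + b.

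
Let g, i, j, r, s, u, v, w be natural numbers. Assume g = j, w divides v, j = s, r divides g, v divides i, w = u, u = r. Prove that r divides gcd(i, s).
Because w = u and u = r, w = r. Because w divides v and v divides i, w divides i. w = r, so r divides i. g = j and j = s, hence g = s. r divides g, so r divides s. Since r divides i, r divides gcd(i, s).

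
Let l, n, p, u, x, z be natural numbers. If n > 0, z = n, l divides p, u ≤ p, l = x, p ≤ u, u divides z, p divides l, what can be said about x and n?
x ≤ n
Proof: Because u ≤ p and p ≤ u, u = p. p divides l and l divides p, hence p = l. Because u = p, u = l. Since z = n and u divides z, u divides n. u = l, so l divides n. Because n > 0, l ≤ n. Since l = x, x ≤ n.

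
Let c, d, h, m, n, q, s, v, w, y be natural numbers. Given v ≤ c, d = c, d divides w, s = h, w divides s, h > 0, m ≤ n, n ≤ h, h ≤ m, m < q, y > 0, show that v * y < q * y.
d = c and d divides w, hence c divides w. s = h and w divides s, therefore w divides h. Since c divides w, c divides h. h > 0, so c ≤ h. v ≤ c, so v ≤ h. m ≤ n and n ≤ h, thus m ≤ h. h ≤ m, so m = h. m < q, so h < q. Since v ≤ h, v < q. Since y > 0, by multiplying by a positive, v * y < q * y.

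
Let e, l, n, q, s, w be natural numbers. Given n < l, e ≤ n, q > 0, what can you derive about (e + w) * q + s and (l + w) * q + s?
(e + w) * q + s < (l + w) * q + s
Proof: e ≤ n and n < l, so e < l. Then e + w < l + w. q > 0, so (e + w) * q < (l + w) * q. Then (e + w) * q + s < (l + w) * q + s.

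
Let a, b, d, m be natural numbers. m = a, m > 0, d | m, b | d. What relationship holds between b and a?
b ≤ a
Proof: b | d and d | m, thus b | m. Since m > 0, b ≤ m. m = a, so b ≤ a.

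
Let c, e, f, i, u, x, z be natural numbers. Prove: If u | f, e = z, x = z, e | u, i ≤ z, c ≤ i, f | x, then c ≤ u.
e = z and e | u, so z | u. u | f and f | x, hence u | x. Because x = z, u | z. Since z | u, z = u. Since i ≤ z, i ≤ u. Since c ≤ i, c ≤ u.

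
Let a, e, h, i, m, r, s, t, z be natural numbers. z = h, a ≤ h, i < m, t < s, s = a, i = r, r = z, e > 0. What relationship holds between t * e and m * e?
t * e < m * e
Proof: s = a and t < s, thus t < a. i = r and r = z, so i = z. z = h, so i = h. Since i < m, h < m. a ≤ h, so a < m. t < a, so t < m. e > 0, so t * e < m * e.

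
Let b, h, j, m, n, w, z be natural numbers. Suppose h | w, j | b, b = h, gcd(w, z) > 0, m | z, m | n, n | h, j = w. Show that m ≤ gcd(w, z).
j = w and j | b, thus w | b. Since b = h, w | h. Since h | w, h = w. Since m | n and n | h, m | h. h = w, so m | w. Because m | z, m | gcd(w, z). Since gcd(w, z) > 0, m ≤ gcd(w, z).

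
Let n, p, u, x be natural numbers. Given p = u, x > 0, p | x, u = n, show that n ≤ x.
p = u and p | x, so u | x. Since x > 0, u ≤ x. Since u = n, n ≤ x.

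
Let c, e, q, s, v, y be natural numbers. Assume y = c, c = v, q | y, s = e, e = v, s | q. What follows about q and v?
q = v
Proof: y = c and c = v, hence y = v. Since q | y, q | v. s = e and e = v, therefore s = v. s | q, so v | q. From q | v, q = v.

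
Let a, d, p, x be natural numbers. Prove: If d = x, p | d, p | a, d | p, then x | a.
Because p | d and d | p, p = d. d = x, so p = x. Since p | a, x | a.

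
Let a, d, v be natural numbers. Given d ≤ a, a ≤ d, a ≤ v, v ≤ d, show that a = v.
d ≤ a and a ≤ d, thus d = a. Since v ≤ d, v ≤ a. Because a ≤ v, a = v.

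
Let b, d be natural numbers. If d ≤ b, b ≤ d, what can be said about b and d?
b = d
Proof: b ≤ d and d ≤ b. By antisymmetry, b = d.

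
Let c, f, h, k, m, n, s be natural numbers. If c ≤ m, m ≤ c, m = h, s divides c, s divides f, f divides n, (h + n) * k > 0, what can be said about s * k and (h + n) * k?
s * k ≤ (h + n) * k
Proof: c ≤ m and m ≤ c, therefore c = m. Since m = h, c = h. s divides c, so s divides h. Because s divides f and f divides n, s divides n. s divides h, so s divides h + n. Then s * k divides (h + n) * k. Because (h + n) * k > 0, s * k ≤ (h + n) * k.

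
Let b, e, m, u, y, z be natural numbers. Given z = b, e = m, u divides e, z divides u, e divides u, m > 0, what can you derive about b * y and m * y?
b * y ≤ m * y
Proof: u divides e and e divides u, so u = e. e = m, so u = m. Since z divides u, z divides m. m > 0, so z ≤ m. z = b, so b ≤ m. By multiplying by a non-negative, b * y ≤ m * y.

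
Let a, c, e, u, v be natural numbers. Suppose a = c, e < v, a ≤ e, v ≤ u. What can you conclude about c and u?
c < u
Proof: e < v and v ≤ u, therefore e < u. a ≤ e, so a < u. Since a = c, c < u.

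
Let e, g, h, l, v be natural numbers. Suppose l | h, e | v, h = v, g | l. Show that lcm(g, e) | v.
g | l and l | h, therefore g | h. h = v, so g | v. e | v, so lcm(g, e) | v.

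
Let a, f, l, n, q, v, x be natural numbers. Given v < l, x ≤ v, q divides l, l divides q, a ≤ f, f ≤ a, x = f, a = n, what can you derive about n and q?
n < q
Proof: f ≤ a and a ≤ f, hence f = a. Since a = n, f = n. x = f and x ≤ v, hence f ≤ v. Because l divides q and q divides l, l = q. v < l, so v < q. Since f ≤ v, f < q. f = n, so n < q.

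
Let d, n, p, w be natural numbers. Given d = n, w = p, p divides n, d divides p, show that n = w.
d = n and d divides p, thus n divides p. From p divides n, p = n. Because w = p, w = n. Then n = w.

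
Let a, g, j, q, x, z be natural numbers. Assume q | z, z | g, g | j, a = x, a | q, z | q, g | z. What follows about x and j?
x | j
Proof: Since q | z and z | q, q = z. Since a | q, a | z. g | z and z | g, so g = z. Since g | j, z | j. a | z, so a | j. Since a = x, x | j.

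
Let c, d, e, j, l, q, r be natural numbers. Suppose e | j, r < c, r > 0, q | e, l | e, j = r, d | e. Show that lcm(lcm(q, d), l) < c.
From q | e and d | e, lcm(q, d) | e. l | e, so lcm(lcm(q, d), l) | e. j = r and e | j, thus e | r. Since lcm(lcm(q, d), l) | e, lcm(lcm(q, d), l) | r. Since r > 0, lcm(lcm(q, d), l) ≤ r. Since r < c, lcm(lcm(q, d), l) < c.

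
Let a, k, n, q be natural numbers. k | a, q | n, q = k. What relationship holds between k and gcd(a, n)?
k | gcd(a, n)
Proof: q = k and q | n, thus k | n. k | a, so k | gcd(a, n).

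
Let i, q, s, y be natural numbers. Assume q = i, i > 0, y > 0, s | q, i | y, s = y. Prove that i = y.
i | y and y > 0, so i ≤ y. q = i and s | q, thus s | i. s = y, so y | i. Since i > 0, y ≤ i. Since i ≤ y, i = y.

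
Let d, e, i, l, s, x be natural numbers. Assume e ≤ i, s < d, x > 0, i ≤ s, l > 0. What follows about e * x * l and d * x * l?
e * x * l < d * x * l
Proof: Since i ≤ s and s < d, i < d. Since e ≤ i, e < d. From x > 0, e * x < d * x. l > 0, so e * x * l < d * x * l.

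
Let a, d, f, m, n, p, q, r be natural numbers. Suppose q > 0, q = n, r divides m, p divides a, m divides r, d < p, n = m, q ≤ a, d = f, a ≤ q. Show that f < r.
From m divides r and r divides m, m = r. n = m, so n = r. From d = f and d < p, f < p. a ≤ q and q ≤ a, so a = q. Since p divides a, p divides q. q > 0, so p ≤ q. Since q = n, p ≤ n. f < p, so f < n. n = r, so f < r.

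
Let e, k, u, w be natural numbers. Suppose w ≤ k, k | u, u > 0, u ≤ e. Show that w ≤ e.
k | u and u > 0, so k ≤ u. Since w ≤ k, w ≤ u. Since u ≤ e, w ≤ e.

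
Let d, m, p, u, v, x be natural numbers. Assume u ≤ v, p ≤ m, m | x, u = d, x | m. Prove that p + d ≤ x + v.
m | x and x | m, so m = x. Since p ≤ m, p ≤ x. Because u = d and u ≤ v, d ≤ v. p ≤ x, so p + d ≤ x + v.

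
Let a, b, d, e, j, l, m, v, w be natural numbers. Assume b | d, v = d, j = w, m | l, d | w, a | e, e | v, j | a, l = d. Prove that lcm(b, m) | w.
From j | a and a | e, j | e. From v = d and e | v, e | d. Since j | e, j | d. From j = w, w | d. d | w, so d = w. From l = d and m | l, m | d. Since b | d, lcm(b, m) | d. d = w, so lcm(b, m) | w.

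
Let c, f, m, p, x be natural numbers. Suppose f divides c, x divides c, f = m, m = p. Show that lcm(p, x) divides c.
f = m and m = p, therefore f = p. f divides c, so p divides c. Since x divides c, lcm(p, x) divides c.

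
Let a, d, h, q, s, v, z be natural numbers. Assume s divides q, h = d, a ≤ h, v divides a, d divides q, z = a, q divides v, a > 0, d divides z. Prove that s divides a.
Since q divides v and v divides a, q divides a. z = a and d divides z, thus d divides a. Since a > 0, d ≤ a. h = d and a ≤ h, so a ≤ d. d ≤ a, so d = a. d divides q, so a divides q. Since q divides a, q = a. Since s divides q, s divides a.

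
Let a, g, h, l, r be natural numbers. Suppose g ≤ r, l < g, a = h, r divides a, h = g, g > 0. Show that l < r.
Since a = h and h = g, a = g. Since r divides a, r divides g. g > 0, so r ≤ g. Since g ≤ r, g = r. l < g, so l < r.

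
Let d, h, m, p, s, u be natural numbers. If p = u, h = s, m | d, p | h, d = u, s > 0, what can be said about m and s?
m ≤ s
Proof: Because d = u and m | d, m | u. h = s and p | h, so p | s. p = u, so u | s. Since m | u, m | s. Since s > 0, m ≤ s.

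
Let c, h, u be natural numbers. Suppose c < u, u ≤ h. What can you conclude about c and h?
c < h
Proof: Since c < u and u ≤ h, by transitivity, c < h.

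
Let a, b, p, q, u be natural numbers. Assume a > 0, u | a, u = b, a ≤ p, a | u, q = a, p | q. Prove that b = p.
q = a and p | q, therefore p | a. a > 0, so p ≤ a. Since a ≤ p, p = a. a | u and u | a, hence a = u. Since p = a, p = u. Since u = b, p = b. Then b = p.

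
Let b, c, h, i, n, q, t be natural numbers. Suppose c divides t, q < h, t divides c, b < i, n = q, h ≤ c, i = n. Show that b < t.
Because i = n and n = q, i = q. From b < i, b < q. c divides t and t divides c, therefore c = t. Since h ≤ c, h ≤ t. q < h, so q < t. Since b < q, b < t.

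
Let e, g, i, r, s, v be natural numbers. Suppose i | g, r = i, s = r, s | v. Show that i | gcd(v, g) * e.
Because s = r and r = i, s = i. s | v, so i | v. Since i | g, i | gcd(v, g). Then i | gcd(v, g) * e.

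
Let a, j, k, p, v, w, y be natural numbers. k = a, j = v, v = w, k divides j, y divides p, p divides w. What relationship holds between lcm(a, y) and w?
lcm(a, y) divides w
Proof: j = v and v = w, so j = w. k divides j, so k divides w. Since k = a, a divides w. Since y divides p and p divides w, y divides w. Since a divides w, lcm(a, y) divides w.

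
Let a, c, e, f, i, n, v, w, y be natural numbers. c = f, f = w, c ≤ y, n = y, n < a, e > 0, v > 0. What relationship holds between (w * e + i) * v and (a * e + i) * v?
(w * e + i) * v < (a * e + i) * v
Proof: From c = f and f = w, c = w. Since c ≤ y, w ≤ y. n = y and n < a, thus y < a. Since w ≤ y, w < a. From e > 0, by multiplying by a positive, w * e < a * e. Then w * e + i < a * e + i. Combining with v > 0, by multiplying by a positive, (w * e + i) * v < (a * e + i) * v.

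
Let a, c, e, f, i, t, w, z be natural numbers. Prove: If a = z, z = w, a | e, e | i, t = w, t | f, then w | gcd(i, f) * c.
Because a = z and z = w, a = w. a | e, so w | e. Because e | i, w | i. t = w and t | f, therefore w | f. w | i, so w | gcd(i, f). Then w | gcd(i, f) * c.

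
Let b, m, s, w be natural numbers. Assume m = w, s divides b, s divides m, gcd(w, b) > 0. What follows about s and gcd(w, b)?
s ≤ gcd(w, b)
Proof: m = w and s divides m, therefore s divides w. Since s divides b, s divides gcd(w, b). gcd(w, b) > 0, so s ≤ gcd(w, b).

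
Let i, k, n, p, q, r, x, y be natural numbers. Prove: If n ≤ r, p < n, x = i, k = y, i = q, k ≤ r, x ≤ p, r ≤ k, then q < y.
x = i and i = q, therefore x = q. Since x ≤ p, q ≤ p. p < n, so q < n. r ≤ k and k ≤ r, so r = k. k = y, so r = y. Since n ≤ r, n ≤ y. Since q < n, q < y.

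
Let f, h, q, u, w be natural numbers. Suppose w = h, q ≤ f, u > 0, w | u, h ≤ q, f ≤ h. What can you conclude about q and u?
q ≤ u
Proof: q ≤ f and f ≤ h, so q ≤ h. From h ≤ q, h = q. w = h and w | u, therefore h | u. Because u > 0, h ≤ u. Since h = q, q ≤ u.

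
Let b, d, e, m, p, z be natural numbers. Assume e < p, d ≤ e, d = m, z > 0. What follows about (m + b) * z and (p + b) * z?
(m + b) * z < (p + b) * z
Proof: d = m and d ≤ e, so m ≤ e. e < p, so m < p. Then m + b < p + b. Since z > 0, by multiplying by a positive, (m + b) * z < (p + b) * z.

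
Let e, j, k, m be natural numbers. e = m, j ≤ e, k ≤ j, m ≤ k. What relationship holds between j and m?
j = m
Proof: From e = m and j ≤ e, j ≤ m. Since m ≤ k and k ≤ j, m ≤ j. j ≤ m, so j = m.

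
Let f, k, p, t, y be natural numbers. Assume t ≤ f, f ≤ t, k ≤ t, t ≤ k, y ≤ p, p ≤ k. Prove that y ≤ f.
Since t ≤ f and f ≤ t, t = f. Because k ≤ t and t ≤ k, k = t. y ≤ p and p ≤ k, hence y ≤ k. Since k = t, y ≤ t. Since t = f, y ≤ f.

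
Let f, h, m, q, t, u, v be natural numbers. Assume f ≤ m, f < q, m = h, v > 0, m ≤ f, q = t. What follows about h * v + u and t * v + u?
h * v + u < t * v + u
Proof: From f ≤ m and m ≤ f, f = m. m = h, so f = h. q = t and f < q, hence f < t. From f = h, h < t. Combining with v > 0, by multiplying by a positive, h * v < t * v. Then h * v + u < t * v + u.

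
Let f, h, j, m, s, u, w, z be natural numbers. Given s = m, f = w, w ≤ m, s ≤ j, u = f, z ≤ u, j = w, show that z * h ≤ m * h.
u = f and f = w, therefore u = w. From j = w and s ≤ j, s ≤ w. Since s = m, m ≤ w. w ≤ m, so w = m. u = w, so u = m. Since z ≤ u, z ≤ m. Then z * h ≤ m * h.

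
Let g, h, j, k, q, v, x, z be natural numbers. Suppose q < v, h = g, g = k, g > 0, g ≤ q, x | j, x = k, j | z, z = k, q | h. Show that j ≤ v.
h = g and q | h, thus q | g. Since g > 0, q ≤ g. g ≤ q, so q = g. Since g = k, q = k. x = k and x | j, thus k | j. z = k and j | z, thus j | k. Since k | j, k = j. q = k, so q = j. Since q < v, j < v. Then j ≤ v.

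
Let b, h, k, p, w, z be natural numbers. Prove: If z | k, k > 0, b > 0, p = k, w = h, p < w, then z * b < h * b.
z | k and k > 0, hence z ≤ k. p = k and p < w, so k < w. Because w = h, k < h. Since z ≤ k, z < h. b > 0, so z * b < h * b.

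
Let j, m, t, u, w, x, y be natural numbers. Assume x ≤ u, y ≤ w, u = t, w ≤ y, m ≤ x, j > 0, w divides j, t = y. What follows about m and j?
m ≤ j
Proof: u = t and t = y, hence u = y. Since m ≤ x and x ≤ u, m ≤ u. u = y, so m ≤ y. Because w ≤ y and y ≤ w, w = y. w divides j and j > 0, thus w ≤ j. Since w = y, y ≤ j. Since m ≤ y, m ≤ j.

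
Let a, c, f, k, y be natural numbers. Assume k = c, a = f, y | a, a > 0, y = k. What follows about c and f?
c ≤ f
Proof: Because y = k and y | a, k | a. Since a > 0, k ≤ a. a = f, so k ≤ f. Since k = c, c ≤ f.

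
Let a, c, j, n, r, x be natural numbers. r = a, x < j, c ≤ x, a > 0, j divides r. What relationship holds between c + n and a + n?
c + n < a + n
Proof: c ≤ x and x < j, thus c < j. Since r = a and j divides r, j divides a. a > 0, so j ≤ a. Because c < j, c < a. Then c + n < a + n.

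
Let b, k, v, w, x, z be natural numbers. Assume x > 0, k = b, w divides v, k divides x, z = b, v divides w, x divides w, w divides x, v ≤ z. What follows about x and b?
x = b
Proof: v divides w and w divides v, hence v = w. w divides x and x divides w, thus w = x. v = w, so v = x. z = b and v ≤ z, so v ≤ b. Since v = x, x ≤ b. k = b and k divides x, therefore b divides x. Because x > 0, b ≤ x. x ≤ b, so x = b.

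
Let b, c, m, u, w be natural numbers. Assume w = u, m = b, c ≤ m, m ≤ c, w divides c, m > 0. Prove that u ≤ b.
c ≤ m and m ≤ c, thus c = m. w divides c, so w divides m. Since m > 0, w ≤ m. Since m = b, w ≤ b. Since w = u, u ≤ b.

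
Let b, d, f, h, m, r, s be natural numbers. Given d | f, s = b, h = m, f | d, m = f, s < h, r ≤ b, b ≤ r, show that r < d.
b ≤ r and r ≤ b, thus b = r. s = b, so s = r. f | d and d | f, hence f = d. Since m = f, m = d. h = m and s < h, therefore s < m. m = d, so s < d. Since s = r, r < d.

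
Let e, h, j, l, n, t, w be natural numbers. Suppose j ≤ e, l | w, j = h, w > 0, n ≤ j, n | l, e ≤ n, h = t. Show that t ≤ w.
Since j ≤ e and e ≤ n, j ≤ n. n ≤ j, so n = j. j = h, so n = h. n | l and l | w, therefore n | w. n = h, so h | w. w > 0, so h ≤ w. h = t, so t ≤ w.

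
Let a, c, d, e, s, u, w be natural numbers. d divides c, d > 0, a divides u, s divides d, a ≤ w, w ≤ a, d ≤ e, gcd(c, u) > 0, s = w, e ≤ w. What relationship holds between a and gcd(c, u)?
a ≤ gcd(c, u)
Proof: d ≤ e and e ≤ w, therefore d ≤ w. s divides d and d > 0, hence s ≤ d. Since s = w, w ≤ d. d ≤ w, so d = w. w ≤ a and a ≤ w, so w = a. d = w, so d = a. d divides c, so a divides c. Because a divides u, a divides gcd(c, u). gcd(c, u) > 0, so a ≤ gcd(c, u).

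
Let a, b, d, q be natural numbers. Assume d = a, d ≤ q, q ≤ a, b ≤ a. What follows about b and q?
b ≤ q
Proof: d = a and d ≤ q, thus a ≤ q. Since q ≤ a, a = q. b ≤ a, so b ≤ q.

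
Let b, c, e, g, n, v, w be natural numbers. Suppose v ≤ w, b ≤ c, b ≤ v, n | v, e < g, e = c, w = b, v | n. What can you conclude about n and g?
n < g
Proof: w = b and v ≤ w, therefore v ≤ b. Since b ≤ v, b = v. Since v | n and n | v, v = n. b = v, so b = n. e = c and e < g, so c < g. b ≤ c, so b < g. b = n, so n < g.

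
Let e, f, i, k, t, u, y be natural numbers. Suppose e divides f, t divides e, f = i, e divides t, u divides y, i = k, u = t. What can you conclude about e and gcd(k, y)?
e divides gcd(k, y)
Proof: f = i and i = k, therefore f = k. e divides f, so e divides k. Since t divides e and e divides t, t = e. u = t and u divides y, therefore t divides y. t = e, so e divides y. e divides k, so e divides gcd(k, y).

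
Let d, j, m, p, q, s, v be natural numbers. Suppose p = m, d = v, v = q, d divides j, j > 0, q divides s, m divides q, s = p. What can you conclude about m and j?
m ≤ j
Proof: s = p and q divides s, hence q divides p. p = m, so q divides m. Since m divides q, q = m. d = v and v = q, so d = q. Since d divides j, q divides j. Since j > 0, q ≤ j. Since q = m, m ≤ j.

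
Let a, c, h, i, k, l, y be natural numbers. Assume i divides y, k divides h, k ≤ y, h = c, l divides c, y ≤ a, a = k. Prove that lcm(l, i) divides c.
a = k and y ≤ a, therefore y ≤ k. Since k ≤ y, k = y. h = c and k divides h, thus k divides c. From k = y, y divides c. i divides y, so i divides c. Since l divides c, lcm(l, i) divides c.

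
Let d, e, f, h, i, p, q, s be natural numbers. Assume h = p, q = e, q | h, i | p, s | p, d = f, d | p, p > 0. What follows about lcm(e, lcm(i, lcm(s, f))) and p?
lcm(e, lcm(i, lcm(s, f))) ≤ p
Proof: From q = e and q | h, e | h. From h = p, e | p. From d = f and d | p, f | p. From s | p, lcm(s, f) | p. i | p, so lcm(i, lcm(s, f)) | p. From e | p, lcm(e, lcm(i, lcm(s, f))) | p. p > 0, so lcm(e, lcm(i, lcm(s, f))) ≤ p.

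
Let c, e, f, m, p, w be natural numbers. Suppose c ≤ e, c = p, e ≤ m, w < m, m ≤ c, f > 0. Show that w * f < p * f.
Because c ≤ e and e ≤ m, c ≤ m. m ≤ c, so m = c. c = p, so m = p. w < m, so w < p. Using f > 0 and multiplying by a positive, w * f < p * f.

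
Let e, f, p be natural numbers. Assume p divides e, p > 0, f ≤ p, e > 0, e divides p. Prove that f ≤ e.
p divides e and e > 0, therefore p ≤ e. e divides p and p > 0, hence e ≤ p. p ≤ e, so p = e. Since f ≤ p, f ≤ e.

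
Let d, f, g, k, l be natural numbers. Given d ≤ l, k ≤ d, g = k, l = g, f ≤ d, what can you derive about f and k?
f ≤ k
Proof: l = g and g = k, thus l = k. d ≤ l, so d ≤ k. k ≤ d, so d = k. f ≤ d, so f ≤ k.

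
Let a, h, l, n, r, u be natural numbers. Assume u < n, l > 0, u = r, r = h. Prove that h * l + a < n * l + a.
Since u = r and r = h, u = h. Since u < n, h < n. Combining with l > 0, by multiplying by a positive, h * l < n * l. Then h * l + a < n * l + a.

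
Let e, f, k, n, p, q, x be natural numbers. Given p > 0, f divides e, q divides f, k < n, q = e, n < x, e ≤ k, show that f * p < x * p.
q = e and q divides f, hence e divides f. Since f divides e, e = f. k < n and n < x, therefore k < x. Since e ≤ k, e < x. e = f, so f < x. Since p > 0, by multiplying by a positive, f * p < x * p.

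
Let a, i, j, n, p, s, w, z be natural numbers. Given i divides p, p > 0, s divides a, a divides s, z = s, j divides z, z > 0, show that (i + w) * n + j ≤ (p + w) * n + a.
From i divides p and p > 0, i ≤ p. Then i + w ≤ p + w. By multiplying by a non-negative, (i + w) * n ≤ (p + w) * n. s divides a and a divides s, hence s = a. From j divides z and z > 0, j ≤ z. z = s, so j ≤ s. From s = a, j ≤ a. Since (i + w) * n ≤ (p + w) * n, (i + w) * n + j ≤ (p + w) * n + a.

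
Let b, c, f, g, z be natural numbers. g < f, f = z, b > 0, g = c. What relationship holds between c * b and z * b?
c * b < z * b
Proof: Since f = z and g < f, g < z. g = c, so c < z. From b > 0, by multiplying by a positive, c * b < z * b.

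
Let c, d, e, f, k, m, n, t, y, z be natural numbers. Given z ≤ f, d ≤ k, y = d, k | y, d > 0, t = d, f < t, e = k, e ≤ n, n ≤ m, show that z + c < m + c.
From y = d and k | y, k | d. Since d > 0, k ≤ d. d ≤ k, so d = k. Because t = d and f < t, f < d. d = k, so f < k. e ≤ n and n ≤ m, so e ≤ m. Since e = k, k ≤ m. Because f < k, f < m. z ≤ f, so z < m. Then z + c < m + c.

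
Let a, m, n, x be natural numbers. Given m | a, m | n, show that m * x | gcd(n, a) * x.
m | n and m | a, thus m | gcd(n, a). Then m * x | gcd(n, a) * x.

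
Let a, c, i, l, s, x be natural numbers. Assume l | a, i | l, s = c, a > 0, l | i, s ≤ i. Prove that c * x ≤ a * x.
s = c and s ≤ i, hence c ≤ i. l | i and i | l, so l = i. Since l | a, i | a. Since a > 0, i ≤ a. Since c ≤ i, c ≤ a. Then c * x ≤ a * x.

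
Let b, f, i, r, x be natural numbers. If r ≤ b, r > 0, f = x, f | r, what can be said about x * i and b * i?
x * i ≤ b * i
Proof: Since f | r and r > 0, f ≤ r. Since r ≤ b, f ≤ b. Since f = x, x ≤ b. Then x * i ≤ b * i.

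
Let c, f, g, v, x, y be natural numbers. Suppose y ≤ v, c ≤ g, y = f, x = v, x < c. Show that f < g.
y = f and y ≤ v, thus f ≤ v. Because x = v and x < c, v < c. c ≤ g, so v < g. Since f ≤ v, f < g.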